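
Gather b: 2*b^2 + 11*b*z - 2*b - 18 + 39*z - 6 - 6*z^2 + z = 2*b^2 + b*(11*z - 2) - 6*z^2 + 40*z - 24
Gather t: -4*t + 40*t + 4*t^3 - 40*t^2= 4*t^3 - 40*t^2 + 36*t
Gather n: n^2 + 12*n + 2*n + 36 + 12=n^2 + 14*n + 48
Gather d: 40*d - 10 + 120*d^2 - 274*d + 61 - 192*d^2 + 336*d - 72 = -72*d^2 + 102*d - 21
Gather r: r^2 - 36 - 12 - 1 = r^2 - 49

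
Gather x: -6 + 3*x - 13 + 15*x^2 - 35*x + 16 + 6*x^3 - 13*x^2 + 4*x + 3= 6*x^3 + 2*x^2 - 28*x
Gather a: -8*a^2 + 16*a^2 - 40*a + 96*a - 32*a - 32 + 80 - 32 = 8*a^2 + 24*a + 16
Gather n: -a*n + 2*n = n*(2 - a)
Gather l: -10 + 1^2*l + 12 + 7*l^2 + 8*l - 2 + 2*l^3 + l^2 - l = 2*l^3 + 8*l^2 + 8*l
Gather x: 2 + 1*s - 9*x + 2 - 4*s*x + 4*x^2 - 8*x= s + 4*x^2 + x*(-4*s - 17) + 4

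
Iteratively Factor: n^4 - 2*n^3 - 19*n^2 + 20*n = (n - 1)*(n^3 - n^2 - 20*n) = (n - 1)*(n + 4)*(n^2 - 5*n) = n*(n - 1)*(n + 4)*(n - 5)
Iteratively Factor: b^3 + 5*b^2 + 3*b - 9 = (b - 1)*(b^2 + 6*b + 9) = (b - 1)*(b + 3)*(b + 3)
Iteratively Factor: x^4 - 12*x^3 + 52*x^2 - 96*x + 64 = (x - 4)*(x^3 - 8*x^2 + 20*x - 16) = (x - 4)*(x - 2)*(x^2 - 6*x + 8) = (x - 4)^2*(x - 2)*(x - 2)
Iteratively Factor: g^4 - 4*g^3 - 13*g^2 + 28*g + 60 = (g + 2)*(g^3 - 6*g^2 - g + 30) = (g - 5)*(g + 2)*(g^2 - g - 6) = (g - 5)*(g - 3)*(g + 2)*(g + 2)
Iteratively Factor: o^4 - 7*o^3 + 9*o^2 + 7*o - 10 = (o - 5)*(o^3 - 2*o^2 - o + 2) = (o - 5)*(o - 1)*(o^2 - o - 2) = (o - 5)*(o - 1)*(o + 1)*(o - 2)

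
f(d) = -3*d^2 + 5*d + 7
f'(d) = 5 - 6*d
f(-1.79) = -11.56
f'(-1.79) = 15.74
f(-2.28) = -20.00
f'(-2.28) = 18.68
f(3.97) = -20.43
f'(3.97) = -18.82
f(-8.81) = -269.90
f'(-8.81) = 57.86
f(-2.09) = -16.55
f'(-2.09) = 17.54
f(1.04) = 8.96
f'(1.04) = -1.24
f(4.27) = -26.35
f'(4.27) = -20.62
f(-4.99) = -92.65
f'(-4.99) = 34.94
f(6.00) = -71.00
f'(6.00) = -31.00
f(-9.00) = -281.00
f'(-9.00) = 59.00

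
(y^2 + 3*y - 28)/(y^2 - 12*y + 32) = (y + 7)/(y - 8)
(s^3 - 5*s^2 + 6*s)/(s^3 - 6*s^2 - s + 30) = s*(s - 2)/(s^2 - 3*s - 10)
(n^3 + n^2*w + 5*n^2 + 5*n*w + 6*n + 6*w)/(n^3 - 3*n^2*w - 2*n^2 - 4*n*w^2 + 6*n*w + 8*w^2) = (-n^2 - 5*n - 6)/(-n^2 + 4*n*w + 2*n - 8*w)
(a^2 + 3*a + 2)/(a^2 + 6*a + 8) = (a + 1)/(a + 4)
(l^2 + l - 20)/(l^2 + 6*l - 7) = (l^2 + l - 20)/(l^2 + 6*l - 7)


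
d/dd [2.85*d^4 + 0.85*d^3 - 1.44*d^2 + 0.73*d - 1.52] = 11.4*d^3 + 2.55*d^2 - 2.88*d + 0.73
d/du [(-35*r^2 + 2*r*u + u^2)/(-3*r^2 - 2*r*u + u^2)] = 4*r*(-19*r^2 + 16*r*u - u^2)/(9*r^4 + 12*r^3*u - 2*r^2*u^2 - 4*r*u^3 + u^4)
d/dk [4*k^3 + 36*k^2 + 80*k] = 12*k^2 + 72*k + 80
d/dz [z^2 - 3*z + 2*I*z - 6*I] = 2*z - 3 + 2*I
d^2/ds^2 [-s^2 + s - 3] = -2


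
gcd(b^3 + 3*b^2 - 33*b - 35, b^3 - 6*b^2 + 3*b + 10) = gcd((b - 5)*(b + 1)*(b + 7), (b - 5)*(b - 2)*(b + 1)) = b^2 - 4*b - 5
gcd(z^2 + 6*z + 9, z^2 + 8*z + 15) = z + 3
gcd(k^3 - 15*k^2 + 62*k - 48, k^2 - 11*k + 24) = k - 8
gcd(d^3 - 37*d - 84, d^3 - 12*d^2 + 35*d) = d - 7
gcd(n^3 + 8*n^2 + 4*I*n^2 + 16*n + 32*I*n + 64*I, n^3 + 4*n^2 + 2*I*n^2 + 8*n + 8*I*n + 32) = n^2 + n*(4 + 4*I) + 16*I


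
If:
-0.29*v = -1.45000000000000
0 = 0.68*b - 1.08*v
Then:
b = 7.94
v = 5.00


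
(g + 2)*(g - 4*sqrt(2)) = g^2 - 4*sqrt(2)*g + 2*g - 8*sqrt(2)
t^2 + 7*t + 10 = (t + 2)*(t + 5)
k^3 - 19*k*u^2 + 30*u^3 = (k - 3*u)*(k - 2*u)*(k + 5*u)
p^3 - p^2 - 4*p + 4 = (p - 2)*(p - 1)*(p + 2)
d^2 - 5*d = d*(d - 5)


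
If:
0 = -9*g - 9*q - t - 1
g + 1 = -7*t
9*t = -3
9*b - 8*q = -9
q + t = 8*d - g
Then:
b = -547/243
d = -11/216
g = 4/3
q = -38/27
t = -1/3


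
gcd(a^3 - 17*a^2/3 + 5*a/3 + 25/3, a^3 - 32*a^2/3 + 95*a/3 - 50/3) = a - 5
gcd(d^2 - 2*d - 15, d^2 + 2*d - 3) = d + 3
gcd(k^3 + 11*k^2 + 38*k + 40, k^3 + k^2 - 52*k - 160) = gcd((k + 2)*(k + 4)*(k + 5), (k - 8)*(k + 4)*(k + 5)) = k^2 + 9*k + 20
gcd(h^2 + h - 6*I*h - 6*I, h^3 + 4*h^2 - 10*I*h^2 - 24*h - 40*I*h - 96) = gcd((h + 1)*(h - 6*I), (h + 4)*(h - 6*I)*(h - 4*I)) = h - 6*I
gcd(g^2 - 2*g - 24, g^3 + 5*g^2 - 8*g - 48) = g + 4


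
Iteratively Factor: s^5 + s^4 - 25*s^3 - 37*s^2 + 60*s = (s)*(s^4 + s^3 - 25*s^2 - 37*s + 60) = s*(s - 1)*(s^3 + 2*s^2 - 23*s - 60) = s*(s - 5)*(s - 1)*(s^2 + 7*s + 12) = s*(s - 5)*(s - 1)*(s + 3)*(s + 4)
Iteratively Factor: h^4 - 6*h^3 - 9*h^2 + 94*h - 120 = (h + 4)*(h^3 - 10*h^2 + 31*h - 30) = (h - 2)*(h + 4)*(h^2 - 8*h + 15) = (h - 3)*(h - 2)*(h + 4)*(h - 5)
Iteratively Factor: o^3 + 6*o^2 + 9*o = (o + 3)*(o^2 + 3*o) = o*(o + 3)*(o + 3)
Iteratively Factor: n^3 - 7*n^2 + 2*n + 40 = (n - 4)*(n^2 - 3*n - 10) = (n - 5)*(n - 4)*(n + 2)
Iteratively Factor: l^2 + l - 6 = (l - 2)*(l + 3)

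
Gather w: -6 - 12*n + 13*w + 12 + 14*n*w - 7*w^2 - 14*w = -12*n - 7*w^2 + w*(14*n - 1) + 6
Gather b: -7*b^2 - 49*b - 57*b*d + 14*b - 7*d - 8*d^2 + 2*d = -7*b^2 + b*(-57*d - 35) - 8*d^2 - 5*d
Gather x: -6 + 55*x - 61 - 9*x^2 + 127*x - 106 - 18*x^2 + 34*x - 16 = -27*x^2 + 216*x - 189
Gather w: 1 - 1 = 0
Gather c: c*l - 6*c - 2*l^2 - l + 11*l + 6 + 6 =c*(l - 6) - 2*l^2 + 10*l + 12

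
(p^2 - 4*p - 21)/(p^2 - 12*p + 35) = (p + 3)/(p - 5)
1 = 1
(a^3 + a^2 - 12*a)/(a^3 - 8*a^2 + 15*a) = (a + 4)/(a - 5)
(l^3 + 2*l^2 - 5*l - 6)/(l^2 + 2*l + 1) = (l^2 + l - 6)/(l + 1)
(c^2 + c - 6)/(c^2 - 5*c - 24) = (c - 2)/(c - 8)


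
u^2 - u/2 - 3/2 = (u - 3/2)*(u + 1)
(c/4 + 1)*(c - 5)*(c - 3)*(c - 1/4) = c^4/4 - 17*c^3/16 - 4*c^2 + 257*c/16 - 15/4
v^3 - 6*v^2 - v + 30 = (v - 5)*(v - 3)*(v + 2)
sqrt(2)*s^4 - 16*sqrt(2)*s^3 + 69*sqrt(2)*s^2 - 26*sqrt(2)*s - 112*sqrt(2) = (s - 8)*(s - 7)*(s - 2)*(sqrt(2)*s + sqrt(2))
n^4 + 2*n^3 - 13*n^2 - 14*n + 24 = (n - 3)*(n - 1)*(n + 2)*(n + 4)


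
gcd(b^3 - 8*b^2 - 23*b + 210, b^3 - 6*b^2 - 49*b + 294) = b^2 - 13*b + 42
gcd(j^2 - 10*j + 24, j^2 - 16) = j - 4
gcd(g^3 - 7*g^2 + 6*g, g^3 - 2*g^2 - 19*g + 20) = g - 1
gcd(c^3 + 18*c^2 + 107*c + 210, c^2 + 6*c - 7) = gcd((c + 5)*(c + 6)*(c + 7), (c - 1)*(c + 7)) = c + 7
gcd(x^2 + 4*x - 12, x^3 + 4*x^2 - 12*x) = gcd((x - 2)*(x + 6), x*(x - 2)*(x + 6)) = x^2 + 4*x - 12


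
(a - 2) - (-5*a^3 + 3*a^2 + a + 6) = 5*a^3 - 3*a^2 - 8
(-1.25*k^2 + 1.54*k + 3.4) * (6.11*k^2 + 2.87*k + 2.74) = -7.6375*k^4 + 5.8219*k^3 + 21.7688*k^2 + 13.9776*k + 9.316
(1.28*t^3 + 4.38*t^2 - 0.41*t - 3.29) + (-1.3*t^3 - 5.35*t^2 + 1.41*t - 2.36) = -0.02*t^3 - 0.97*t^2 + 1.0*t - 5.65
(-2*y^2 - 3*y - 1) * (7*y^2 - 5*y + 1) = -14*y^4 - 11*y^3 + 6*y^2 + 2*y - 1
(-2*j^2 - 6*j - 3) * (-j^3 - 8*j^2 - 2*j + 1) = 2*j^5 + 22*j^4 + 55*j^3 + 34*j^2 - 3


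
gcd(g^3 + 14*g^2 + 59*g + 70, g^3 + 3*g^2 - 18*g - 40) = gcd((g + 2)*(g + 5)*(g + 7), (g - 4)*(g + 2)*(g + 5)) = g^2 + 7*g + 10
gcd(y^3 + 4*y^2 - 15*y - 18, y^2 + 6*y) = y + 6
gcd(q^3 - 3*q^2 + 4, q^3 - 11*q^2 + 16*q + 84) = 1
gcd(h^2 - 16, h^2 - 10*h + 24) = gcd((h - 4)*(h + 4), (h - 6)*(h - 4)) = h - 4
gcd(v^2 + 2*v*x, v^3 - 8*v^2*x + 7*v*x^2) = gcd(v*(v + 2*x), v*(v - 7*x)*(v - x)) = v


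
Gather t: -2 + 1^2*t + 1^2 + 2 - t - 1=0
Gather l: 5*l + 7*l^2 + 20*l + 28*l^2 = 35*l^2 + 25*l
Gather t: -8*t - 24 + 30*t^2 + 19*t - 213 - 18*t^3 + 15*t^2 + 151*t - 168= -18*t^3 + 45*t^2 + 162*t - 405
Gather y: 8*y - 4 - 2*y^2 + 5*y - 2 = -2*y^2 + 13*y - 6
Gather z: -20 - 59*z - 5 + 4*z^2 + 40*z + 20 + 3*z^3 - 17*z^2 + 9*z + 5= 3*z^3 - 13*z^2 - 10*z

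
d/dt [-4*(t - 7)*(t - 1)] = 32 - 8*t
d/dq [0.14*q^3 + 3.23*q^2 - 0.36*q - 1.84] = 0.42*q^2 + 6.46*q - 0.36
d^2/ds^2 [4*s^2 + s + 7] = 8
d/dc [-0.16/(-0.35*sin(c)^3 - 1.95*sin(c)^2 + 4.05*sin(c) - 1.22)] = (-0.168*sin(c)^2 - 0.624*sin(c) + 0.648)*cos(c)/(0.35*sin(c)^3 + 1.95*sin(c)^2 - 4.05*sin(c) + 1.22)^2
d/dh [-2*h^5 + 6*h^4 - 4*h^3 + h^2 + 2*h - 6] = -10*h^4 + 24*h^3 - 12*h^2 + 2*h + 2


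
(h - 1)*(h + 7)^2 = h^3 + 13*h^2 + 35*h - 49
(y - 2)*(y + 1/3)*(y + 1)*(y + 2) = y^4 + 4*y^3/3 - 11*y^2/3 - 16*y/3 - 4/3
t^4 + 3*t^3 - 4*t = t*(t - 1)*(t + 2)^2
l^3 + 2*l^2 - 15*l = l*(l - 3)*(l + 5)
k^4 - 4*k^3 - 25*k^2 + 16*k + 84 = (k - 7)*(k - 2)*(k + 2)*(k + 3)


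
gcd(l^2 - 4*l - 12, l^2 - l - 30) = l - 6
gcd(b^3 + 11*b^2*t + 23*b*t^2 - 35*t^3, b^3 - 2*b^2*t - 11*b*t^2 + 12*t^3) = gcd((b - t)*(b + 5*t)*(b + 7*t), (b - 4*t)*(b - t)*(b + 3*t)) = -b + t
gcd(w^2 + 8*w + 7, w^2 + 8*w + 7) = w^2 + 8*w + 7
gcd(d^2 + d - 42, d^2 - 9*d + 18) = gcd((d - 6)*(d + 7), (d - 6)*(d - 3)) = d - 6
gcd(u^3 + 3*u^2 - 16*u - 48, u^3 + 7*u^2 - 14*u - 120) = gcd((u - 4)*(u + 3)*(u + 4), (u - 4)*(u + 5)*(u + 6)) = u - 4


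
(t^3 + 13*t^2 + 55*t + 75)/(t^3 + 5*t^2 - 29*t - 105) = (t^2 + 10*t + 25)/(t^2 + 2*t - 35)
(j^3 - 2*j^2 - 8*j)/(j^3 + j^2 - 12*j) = (j^2 - 2*j - 8)/(j^2 + j - 12)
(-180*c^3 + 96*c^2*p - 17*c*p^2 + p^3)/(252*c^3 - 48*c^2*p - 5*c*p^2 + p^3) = (-5*c + p)/(7*c + p)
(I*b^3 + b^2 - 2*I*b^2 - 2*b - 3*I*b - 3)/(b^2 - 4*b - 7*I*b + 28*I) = (I*b^3 + b^2*(1 - 2*I) - b*(2 + 3*I) - 3)/(b^2 - b*(4 + 7*I) + 28*I)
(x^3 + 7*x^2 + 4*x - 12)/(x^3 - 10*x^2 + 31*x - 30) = (x^3 + 7*x^2 + 4*x - 12)/(x^3 - 10*x^2 + 31*x - 30)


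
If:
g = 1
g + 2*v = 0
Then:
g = 1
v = -1/2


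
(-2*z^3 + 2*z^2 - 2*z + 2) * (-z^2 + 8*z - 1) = 2*z^5 - 18*z^4 + 20*z^3 - 20*z^2 + 18*z - 2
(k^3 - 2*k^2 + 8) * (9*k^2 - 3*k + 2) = 9*k^5 - 21*k^4 + 8*k^3 + 68*k^2 - 24*k + 16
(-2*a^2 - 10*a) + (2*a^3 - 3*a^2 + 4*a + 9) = 2*a^3 - 5*a^2 - 6*a + 9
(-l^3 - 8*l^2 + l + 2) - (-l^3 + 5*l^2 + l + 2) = -13*l^2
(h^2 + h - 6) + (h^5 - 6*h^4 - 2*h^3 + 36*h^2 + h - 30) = h^5 - 6*h^4 - 2*h^3 + 37*h^2 + 2*h - 36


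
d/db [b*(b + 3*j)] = 2*b + 3*j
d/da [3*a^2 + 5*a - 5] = 6*a + 5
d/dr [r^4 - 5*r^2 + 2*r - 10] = 4*r^3 - 10*r + 2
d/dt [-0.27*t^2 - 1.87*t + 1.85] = -0.54*t - 1.87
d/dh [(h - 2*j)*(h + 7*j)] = 2*h + 5*j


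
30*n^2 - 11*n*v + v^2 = (-6*n + v)*(-5*n + v)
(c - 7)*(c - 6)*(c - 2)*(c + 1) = c^4 - 14*c^3 + 53*c^2 - 16*c - 84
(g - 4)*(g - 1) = g^2 - 5*g + 4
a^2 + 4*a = a*(a + 4)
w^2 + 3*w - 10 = (w - 2)*(w + 5)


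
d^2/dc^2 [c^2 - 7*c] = 2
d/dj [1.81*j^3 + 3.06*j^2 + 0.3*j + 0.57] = 5.43*j^2 + 6.12*j + 0.3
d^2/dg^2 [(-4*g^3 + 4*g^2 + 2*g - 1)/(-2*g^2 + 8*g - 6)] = (34*g^3 - 105*g^2 + 114*g - 47)/(g^6 - 12*g^5 + 57*g^4 - 136*g^3 + 171*g^2 - 108*g + 27)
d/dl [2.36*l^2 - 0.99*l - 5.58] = 4.72*l - 0.99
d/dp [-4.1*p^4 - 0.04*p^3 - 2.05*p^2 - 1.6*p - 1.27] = -16.4*p^3 - 0.12*p^2 - 4.1*p - 1.6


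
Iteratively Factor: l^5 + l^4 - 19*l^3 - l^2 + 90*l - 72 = (l + 3)*(l^4 - 2*l^3 - 13*l^2 + 38*l - 24) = (l - 3)*(l + 3)*(l^3 + l^2 - 10*l + 8) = (l - 3)*(l - 2)*(l + 3)*(l^2 + 3*l - 4) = (l - 3)*(l - 2)*(l - 1)*(l + 3)*(l + 4)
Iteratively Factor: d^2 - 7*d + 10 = (d - 2)*(d - 5)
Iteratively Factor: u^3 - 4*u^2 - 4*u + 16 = (u - 4)*(u^2 - 4) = (u - 4)*(u - 2)*(u + 2)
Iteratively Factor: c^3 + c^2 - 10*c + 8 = (c - 2)*(c^2 + 3*c - 4) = (c - 2)*(c - 1)*(c + 4)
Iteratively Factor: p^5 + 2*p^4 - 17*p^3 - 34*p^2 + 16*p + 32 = (p + 2)*(p^4 - 17*p^2 + 16) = (p - 1)*(p + 2)*(p^3 + p^2 - 16*p - 16) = (p - 4)*(p - 1)*(p + 2)*(p^2 + 5*p + 4) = (p - 4)*(p - 1)*(p + 2)*(p + 4)*(p + 1)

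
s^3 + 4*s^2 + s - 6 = (s - 1)*(s + 2)*(s + 3)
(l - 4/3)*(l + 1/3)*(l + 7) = l^3 + 6*l^2 - 67*l/9 - 28/9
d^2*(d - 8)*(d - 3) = d^4 - 11*d^3 + 24*d^2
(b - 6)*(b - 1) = b^2 - 7*b + 6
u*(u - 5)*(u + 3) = u^3 - 2*u^2 - 15*u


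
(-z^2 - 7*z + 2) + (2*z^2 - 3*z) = z^2 - 10*z + 2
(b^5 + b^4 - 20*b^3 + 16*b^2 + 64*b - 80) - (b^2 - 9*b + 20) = b^5 + b^4 - 20*b^3 + 15*b^2 + 73*b - 100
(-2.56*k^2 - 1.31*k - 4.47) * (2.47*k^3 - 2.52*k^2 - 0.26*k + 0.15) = -6.3232*k^5 + 3.2155*k^4 - 7.0741*k^3 + 11.221*k^2 + 0.9657*k - 0.6705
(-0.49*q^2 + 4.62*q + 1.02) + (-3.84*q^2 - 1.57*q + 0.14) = -4.33*q^2 + 3.05*q + 1.16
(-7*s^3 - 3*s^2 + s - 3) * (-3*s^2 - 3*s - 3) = 21*s^5 + 30*s^4 + 27*s^3 + 15*s^2 + 6*s + 9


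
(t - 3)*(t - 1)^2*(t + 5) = t^4 - 18*t^2 + 32*t - 15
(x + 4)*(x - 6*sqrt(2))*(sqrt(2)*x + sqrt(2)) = sqrt(2)*x^3 - 12*x^2 + 5*sqrt(2)*x^2 - 60*x + 4*sqrt(2)*x - 48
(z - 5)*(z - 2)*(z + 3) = z^3 - 4*z^2 - 11*z + 30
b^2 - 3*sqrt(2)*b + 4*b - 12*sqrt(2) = (b + 4)*(b - 3*sqrt(2))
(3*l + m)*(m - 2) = 3*l*m - 6*l + m^2 - 2*m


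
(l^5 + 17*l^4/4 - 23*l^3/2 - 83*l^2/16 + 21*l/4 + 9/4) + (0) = l^5 + 17*l^4/4 - 23*l^3/2 - 83*l^2/16 + 21*l/4 + 9/4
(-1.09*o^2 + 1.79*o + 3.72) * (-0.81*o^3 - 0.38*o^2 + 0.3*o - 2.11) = 0.8829*o^5 - 1.0357*o^4 - 4.0204*o^3 + 1.4233*o^2 - 2.6609*o - 7.8492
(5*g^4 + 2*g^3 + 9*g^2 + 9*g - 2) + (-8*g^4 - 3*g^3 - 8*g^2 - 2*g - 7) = -3*g^4 - g^3 + g^2 + 7*g - 9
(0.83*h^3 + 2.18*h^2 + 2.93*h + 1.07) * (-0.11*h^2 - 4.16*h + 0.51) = -0.0913*h^5 - 3.6926*h^4 - 8.9678*h^3 - 11.1947*h^2 - 2.9569*h + 0.5457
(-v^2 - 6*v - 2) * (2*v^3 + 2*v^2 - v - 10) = -2*v^5 - 14*v^4 - 15*v^3 + 12*v^2 + 62*v + 20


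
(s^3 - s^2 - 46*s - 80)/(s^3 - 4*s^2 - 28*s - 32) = (s + 5)/(s + 2)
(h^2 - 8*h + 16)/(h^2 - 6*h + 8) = (h - 4)/(h - 2)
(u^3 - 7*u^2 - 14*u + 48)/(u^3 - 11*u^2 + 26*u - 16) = (u + 3)/(u - 1)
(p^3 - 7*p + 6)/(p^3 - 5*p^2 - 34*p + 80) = (p^2 + 2*p - 3)/(p^2 - 3*p - 40)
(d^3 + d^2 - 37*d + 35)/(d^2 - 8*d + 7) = (d^2 + 2*d - 35)/(d - 7)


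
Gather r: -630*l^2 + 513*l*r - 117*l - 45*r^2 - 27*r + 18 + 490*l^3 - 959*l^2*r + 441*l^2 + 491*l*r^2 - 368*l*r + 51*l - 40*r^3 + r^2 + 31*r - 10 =490*l^3 - 189*l^2 - 66*l - 40*r^3 + r^2*(491*l - 44) + r*(-959*l^2 + 145*l + 4) + 8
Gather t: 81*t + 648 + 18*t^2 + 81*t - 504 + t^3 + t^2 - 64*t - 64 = t^3 + 19*t^2 + 98*t + 80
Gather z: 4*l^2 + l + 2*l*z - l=4*l^2 + 2*l*z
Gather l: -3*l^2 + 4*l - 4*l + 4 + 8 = 12 - 3*l^2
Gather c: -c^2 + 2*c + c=-c^2 + 3*c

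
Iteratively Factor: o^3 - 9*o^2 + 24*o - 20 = (o - 2)*(o^2 - 7*o + 10) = (o - 2)^2*(o - 5)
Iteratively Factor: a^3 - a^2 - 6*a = (a + 2)*(a^2 - 3*a) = (a - 3)*(a + 2)*(a)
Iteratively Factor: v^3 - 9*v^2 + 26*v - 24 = (v - 2)*(v^2 - 7*v + 12) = (v - 3)*(v - 2)*(v - 4)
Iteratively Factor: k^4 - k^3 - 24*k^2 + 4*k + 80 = (k - 5)*(k^3 + 4*k^2 - 4*k - 16) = (k - 5)*(k + 2)*(k^2 + 2*k - 8) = (k - 5)*(k + 2)*(k + 4)*(k - 2)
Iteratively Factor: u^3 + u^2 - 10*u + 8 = (u - 2)*(u^2 + 3*u - 4) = (u - 2)*(u + 4)*(u - 1)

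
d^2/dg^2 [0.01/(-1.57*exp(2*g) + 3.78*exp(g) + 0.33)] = ((0.0628*exp(g) - 0.0378)*(-1.57*exp(2*g) + 3.78*exp(g) + 0.33) + 0.01*(3.14*exp(g) - 3.78)*(6.28*exp(g) - 7.56)*exp(g))*exp(g)/(-1.57*exp(2*g) + 3.78*exp(g) + 0.33)^3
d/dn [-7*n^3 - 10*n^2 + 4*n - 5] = -21*n^2 - 20*n + 4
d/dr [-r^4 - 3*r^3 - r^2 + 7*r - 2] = -4*r^3 - 9*r^2 - 2*r + 7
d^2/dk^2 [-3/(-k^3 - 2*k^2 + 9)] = 6*(k^2*(3*k + 4)^2 - (3*k + 2)*(k^3 + 2*k^2 - 9))/(k^3 + 2*k^2 - 9)^3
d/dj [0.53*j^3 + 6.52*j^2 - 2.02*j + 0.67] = 1.59*j^2 + 13.04*j - 2.02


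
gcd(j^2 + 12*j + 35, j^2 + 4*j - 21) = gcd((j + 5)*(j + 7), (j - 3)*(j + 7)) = j + 7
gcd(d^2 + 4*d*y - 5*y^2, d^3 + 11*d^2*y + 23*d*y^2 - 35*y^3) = -d^2 - 4*d*y + 5*y^2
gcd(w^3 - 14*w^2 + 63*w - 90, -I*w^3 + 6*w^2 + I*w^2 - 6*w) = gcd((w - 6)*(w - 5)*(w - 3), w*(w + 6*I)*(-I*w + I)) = 1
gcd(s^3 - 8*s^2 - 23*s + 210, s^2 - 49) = s - 7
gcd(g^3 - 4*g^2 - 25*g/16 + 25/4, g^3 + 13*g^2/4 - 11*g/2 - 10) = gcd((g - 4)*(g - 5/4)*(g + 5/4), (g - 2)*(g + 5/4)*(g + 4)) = g + 5/4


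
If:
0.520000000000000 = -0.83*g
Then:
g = -0.63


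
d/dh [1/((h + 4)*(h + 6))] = 2*(-h - 5)/(h^4 + 20*h^3 + 148*h^2 + 480*h + 576)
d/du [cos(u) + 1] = -sin(u)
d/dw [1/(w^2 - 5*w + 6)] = (5 - 2*w)/(w^2 - 5*w + 6)^2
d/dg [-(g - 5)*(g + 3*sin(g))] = -g - (g - 5)*(3*cos(g) + 1) - 3*sin(g)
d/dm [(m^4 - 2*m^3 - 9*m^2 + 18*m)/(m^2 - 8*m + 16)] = 2*(m^4 - 9*m^3 + 12*m^2 + 27*m - 36)/(m^3 - 12*m^2 + 48*m - 64)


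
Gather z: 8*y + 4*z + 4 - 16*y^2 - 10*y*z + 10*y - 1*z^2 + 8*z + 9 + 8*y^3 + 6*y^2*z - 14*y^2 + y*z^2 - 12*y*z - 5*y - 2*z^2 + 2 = 8*y^3 - 30*y^2 + 13*y + z^2*(y - 3) + z*(6*y^2 - 22*y + 12) + 15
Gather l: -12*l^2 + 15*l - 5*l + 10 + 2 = -12*l^2 + 10*l + 12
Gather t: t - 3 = t - 3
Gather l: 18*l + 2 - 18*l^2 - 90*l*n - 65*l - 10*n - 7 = -18*l^2 + l*(-90*n - 47) - 10*n - 5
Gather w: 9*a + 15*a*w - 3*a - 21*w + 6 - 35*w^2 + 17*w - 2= 6*a - 35*w^2 + w*(15*a - 4) + 4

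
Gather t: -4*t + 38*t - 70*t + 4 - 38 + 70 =36 - 36*t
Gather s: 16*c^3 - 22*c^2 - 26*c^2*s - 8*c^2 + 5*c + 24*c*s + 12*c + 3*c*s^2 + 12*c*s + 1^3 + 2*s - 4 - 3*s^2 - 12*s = 16*c^3 - 30*c^2 + 17*c + s^2*(3*c - 3) + s*(-26*c^2 + 36*c - 10) - 3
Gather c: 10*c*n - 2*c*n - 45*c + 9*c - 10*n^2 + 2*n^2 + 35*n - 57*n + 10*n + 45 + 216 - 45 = c*(8*n - 36) - 8*n^2 - 12*n + 216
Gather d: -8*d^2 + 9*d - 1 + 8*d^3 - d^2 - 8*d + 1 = 8*d^3 - 9*d^2 + d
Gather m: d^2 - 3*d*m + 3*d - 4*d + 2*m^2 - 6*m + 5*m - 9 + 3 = d^2 - d + 2*m^2 + m*(-3*d - 1) - 6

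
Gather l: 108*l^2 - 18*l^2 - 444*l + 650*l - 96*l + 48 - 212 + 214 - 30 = 90*l^2 + 110*l + 20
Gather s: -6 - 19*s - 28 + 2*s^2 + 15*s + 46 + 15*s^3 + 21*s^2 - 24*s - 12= 15*s^3 + 23*s^2 - 28*s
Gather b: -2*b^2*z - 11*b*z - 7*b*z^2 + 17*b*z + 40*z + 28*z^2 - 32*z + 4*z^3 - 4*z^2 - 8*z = -2*b^2*z + b*(-7*z^2 + 6*z) + 4*z^3 + 24*z^2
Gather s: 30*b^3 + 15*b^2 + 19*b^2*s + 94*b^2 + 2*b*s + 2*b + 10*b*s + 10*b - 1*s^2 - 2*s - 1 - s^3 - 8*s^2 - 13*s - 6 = 30*b^3 + 109*b^2 + 12*b - s^3 - 9*s^2 + s*(19*b^2 + 12*b - 15) - 7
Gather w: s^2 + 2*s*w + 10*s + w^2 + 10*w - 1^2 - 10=s^2 + 10*s + w^2 + w*(2*s + 10) - 11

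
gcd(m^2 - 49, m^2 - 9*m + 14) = m - 7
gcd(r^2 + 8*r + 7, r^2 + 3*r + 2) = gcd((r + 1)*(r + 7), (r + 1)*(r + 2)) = r + 1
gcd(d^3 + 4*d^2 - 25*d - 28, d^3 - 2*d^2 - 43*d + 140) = d^2 + 3*d - 28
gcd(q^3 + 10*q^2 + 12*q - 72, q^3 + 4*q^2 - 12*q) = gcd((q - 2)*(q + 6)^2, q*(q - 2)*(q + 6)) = q^2 + 4*q - 12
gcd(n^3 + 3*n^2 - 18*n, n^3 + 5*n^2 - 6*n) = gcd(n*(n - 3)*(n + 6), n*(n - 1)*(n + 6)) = n^2 + 6*n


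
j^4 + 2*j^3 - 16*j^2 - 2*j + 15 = (j - 3)*(j - 1)*(j + 1)*(j + 5)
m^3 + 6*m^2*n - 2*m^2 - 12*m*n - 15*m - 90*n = (m - 5)*(m + 3)*(m + 6*n)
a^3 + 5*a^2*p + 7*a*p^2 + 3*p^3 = (a + p)^2*(a + 3*p)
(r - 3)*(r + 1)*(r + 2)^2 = r^4 + 2*r^3 - 7*r^2 - 20*r - 12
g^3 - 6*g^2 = g^2*(g - 6)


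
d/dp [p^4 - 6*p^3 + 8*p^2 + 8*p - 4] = 4*p^3 - 18*p^2 + 16*p + 8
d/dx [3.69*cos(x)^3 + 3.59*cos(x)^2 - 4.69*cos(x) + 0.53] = (-11.07*cos(x)^2 - 7.18*cos(x) + 4.69)*sin(x)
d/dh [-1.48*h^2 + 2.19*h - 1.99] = 2.19 - 2.96*h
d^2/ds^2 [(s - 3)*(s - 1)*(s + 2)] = 6*s - 4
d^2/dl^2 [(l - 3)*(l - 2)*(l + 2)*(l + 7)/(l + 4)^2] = 2*(l^4 + 16*l^3 + 96*l^2 + 376*l - 20)/(l^4 + 16*l^3 + 96*l^2 + 256*l + 256)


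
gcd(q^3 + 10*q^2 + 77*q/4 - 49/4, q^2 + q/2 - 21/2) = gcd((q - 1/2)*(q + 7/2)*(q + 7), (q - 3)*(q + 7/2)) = q + 7/2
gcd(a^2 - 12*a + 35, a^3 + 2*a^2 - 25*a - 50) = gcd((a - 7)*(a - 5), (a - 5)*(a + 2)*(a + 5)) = a - 5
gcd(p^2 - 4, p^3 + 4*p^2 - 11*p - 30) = p + 2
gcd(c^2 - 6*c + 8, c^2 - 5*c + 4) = c - 4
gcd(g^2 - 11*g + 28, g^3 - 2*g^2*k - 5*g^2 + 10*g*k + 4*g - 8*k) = g - 4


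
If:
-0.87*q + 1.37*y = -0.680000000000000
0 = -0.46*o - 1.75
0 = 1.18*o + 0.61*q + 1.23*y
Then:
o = -3.80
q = 3.67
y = 1.83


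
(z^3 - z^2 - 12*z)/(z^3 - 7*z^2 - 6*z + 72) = z/(z - 6)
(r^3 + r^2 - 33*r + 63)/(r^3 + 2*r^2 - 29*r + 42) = (r - 3)/(r - 2)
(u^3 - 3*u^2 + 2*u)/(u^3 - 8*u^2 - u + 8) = u*(u - 2)/(u^2 - 7*u - 8)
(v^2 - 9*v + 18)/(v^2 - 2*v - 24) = (v - 3)/(v + 4)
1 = 1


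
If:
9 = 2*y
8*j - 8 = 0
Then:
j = 1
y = 9/2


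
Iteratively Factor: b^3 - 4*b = (b - 2)*(b^2 + 2*b) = b*(b - 2)*(b + 2)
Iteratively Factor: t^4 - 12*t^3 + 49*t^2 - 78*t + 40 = (t - 1)*(t^3 - 11*t^2 + 38*t - 40) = (t - 5)*(t - 1)*(t^2 - 6*t + 8) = (t - 5)*(t - 4)*(t - 1)*(t - 2)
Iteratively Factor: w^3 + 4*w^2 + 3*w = (w)*(w^2 + 4*w + 3) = w*(w + 1)*(w + 3)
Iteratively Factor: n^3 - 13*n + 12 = (n - 3)*(n^2 + 3*n - 4) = (n - 3)*(n + 4)*(n - 1)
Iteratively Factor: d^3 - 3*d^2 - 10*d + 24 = (d - 4)*(d^2 + d - 6) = (d - 4)*(d + 3)*(d - 2)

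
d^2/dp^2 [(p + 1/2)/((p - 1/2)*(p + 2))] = 2*(8*p^3 + 12*p^2 + 42*p + 25)/(8*p^6 + 36*p^5 + 30*p^4 - 45*p^3 - 30*p^2 + 36*p - 8)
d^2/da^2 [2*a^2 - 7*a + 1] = 4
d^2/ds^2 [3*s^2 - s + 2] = 6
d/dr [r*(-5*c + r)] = -5*c + 2*r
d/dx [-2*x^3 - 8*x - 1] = -6*x^2 - 8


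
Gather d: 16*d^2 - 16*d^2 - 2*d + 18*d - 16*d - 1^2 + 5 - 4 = 0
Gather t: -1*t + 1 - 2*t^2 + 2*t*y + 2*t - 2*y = -2*t^2 + t*(2*y + 1) - 2*y + 1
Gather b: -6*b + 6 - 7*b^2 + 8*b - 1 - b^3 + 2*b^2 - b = -b^3 - 5*b^2 + b + 5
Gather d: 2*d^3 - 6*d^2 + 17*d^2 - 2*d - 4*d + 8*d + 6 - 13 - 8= 2*d^3 + 11*d^2 + 2*d - 15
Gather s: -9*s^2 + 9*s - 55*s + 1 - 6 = -9*s^2 - 46*s - 5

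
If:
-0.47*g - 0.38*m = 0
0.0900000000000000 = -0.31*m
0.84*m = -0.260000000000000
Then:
No Solution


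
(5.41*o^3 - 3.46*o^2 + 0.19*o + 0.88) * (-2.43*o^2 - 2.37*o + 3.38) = -13.1463*o^5 - 4.4139*o^4 + 26.0243*o^3 - 14.2835*o^2 - 1.4434*o + 2.9744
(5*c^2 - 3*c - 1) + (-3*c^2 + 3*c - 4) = 2*c^2 - 5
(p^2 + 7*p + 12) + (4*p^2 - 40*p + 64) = 5*p^2 - 33*p + 76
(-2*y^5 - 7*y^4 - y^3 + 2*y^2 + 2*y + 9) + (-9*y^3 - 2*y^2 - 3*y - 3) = -2*y^5 - 7*y^4 - 10*y^3 - y + 6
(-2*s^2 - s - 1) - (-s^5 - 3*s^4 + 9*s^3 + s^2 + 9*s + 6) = s^5 + 3*s^4 - 9*s^3 - 3*s^2 - 10*s - 7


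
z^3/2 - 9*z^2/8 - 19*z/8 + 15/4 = (z/2 + 1)*(z - 3)*(z - 5/4)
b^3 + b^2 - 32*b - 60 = (b - 6)*(b + 2)*(b + 5)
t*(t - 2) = t^2 - 2*t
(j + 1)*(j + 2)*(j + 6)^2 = j^4 + 15*j^3 + 74*j^2 + 132*j + 72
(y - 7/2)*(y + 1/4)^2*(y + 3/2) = y^4 - 3*y^3/2 - 99*y^2/16 - 11*y/4 - 21/64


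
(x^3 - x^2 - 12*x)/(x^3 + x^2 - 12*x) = (x^2 - x - 12)/(x^2 + x - 12)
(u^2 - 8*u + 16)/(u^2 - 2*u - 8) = (u - 4)/(u + 2)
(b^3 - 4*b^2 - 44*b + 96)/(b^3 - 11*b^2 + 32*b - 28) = (b^2 - 2*b - 48)/(b^2 - 9*b + 14)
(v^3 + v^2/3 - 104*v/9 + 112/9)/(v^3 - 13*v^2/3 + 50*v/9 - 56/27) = 3*(v + 4)/(3*v - 2)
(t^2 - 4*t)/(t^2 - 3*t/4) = 4*(t - 4)/(4*t - 3)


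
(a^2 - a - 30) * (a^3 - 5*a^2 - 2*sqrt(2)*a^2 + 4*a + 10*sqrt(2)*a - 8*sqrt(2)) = a^5 - 6*a^4 - 2*sqrt(2)*a^4 - 21*a^3 + 12*sqrt(2)*a^3 + 42*sqrt(2)*a^2 + 146*a^2 - 292*sqrt(2)*a - 120*a + 240*sqrt(2)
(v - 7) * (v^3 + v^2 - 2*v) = v^4 - 6*v^3 - 9*v^2 + 14*v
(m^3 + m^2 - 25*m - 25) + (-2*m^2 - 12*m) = m^3 - m^2 - 37*m - 25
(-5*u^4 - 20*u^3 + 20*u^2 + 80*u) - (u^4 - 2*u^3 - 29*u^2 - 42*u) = -6*u^4 - 18*u^3 + 49*u^2 + 122*u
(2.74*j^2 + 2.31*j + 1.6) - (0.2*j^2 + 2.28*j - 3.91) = 2.54*j^2 + 0.0300000000000002*j + 5.51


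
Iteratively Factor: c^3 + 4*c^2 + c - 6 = (c + 2)*(c^2 + 2*c - 3) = (c + 2)*(c + 3)*(c - 1)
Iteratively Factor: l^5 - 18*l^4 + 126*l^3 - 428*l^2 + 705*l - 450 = (l - 3)*(l^4 - 15*l^3 + 81*l^2 - 185*l + 150) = (l - 5)*(l - 3)*(l^3 - 10*l^2 + 31*l - 30) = (l - 5)*(l - 3)*(l - 2)*(l^2 - 8*l + 15) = (l - 5)^2*(l - 3)*(l - 2)*(l - 3)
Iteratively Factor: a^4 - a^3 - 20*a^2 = (a - 5)*(a^3 + 4*a^2) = a*(a - 5)*(a^2 + 4*a) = a^2*(a - 5)*(a + 4)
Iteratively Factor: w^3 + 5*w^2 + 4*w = (w + 4)*(w^2 + w) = (w + 1)*(w + 4)*(w)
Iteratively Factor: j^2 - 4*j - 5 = (j + 1)*(j - 5)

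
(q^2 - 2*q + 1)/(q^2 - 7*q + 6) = (q - 1)/(q - 6)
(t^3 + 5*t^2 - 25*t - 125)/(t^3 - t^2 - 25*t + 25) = (t + 5)/(t - 1)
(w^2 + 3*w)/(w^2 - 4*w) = (w + 3)/(w - 4)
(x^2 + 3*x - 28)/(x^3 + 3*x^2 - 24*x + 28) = (x - 4)/(x^2 - 4*x + 4)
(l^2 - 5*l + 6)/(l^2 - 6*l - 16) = (-l^2 + 5*l - 6)/(-l^2 + 6*l + 16)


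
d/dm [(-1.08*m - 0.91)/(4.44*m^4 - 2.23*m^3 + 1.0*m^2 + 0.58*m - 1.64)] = (14.3856*m^4 + 11.3448*m^3 - 5.0079*m^2 + 1.82*m + 2.299)/(19.7136*m^8 - 19.8024*m^7 + 13.8529*m^6 + 0.6904*m^5 - 16.15*m^4 + 8.4744*m^3 - 2.9436*m^2 - 1.9024*m + 2.6896)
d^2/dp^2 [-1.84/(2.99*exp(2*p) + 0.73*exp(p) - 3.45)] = (-1.84*(5.98*exp(p) + 0.73)*(11.96*exp(p) + 1.46)*exp(p) + (22.0064*exp(p) + 1.3432)*(2.99*exp(2*p) + 0.73*exp(p) - 3.45))*exp(p)/(2.99*exp(2*p) + 0.73*exp(p) - 3.45)^3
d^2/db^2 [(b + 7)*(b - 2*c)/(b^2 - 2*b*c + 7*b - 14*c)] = 0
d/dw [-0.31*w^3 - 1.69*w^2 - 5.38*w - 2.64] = -0.93*w^2 - 3.38*w - 5.38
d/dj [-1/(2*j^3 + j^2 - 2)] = 2*j*(3*j + 1)/(2*j^3 + j^2 - 2)^2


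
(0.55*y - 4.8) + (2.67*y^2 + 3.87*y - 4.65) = 2.67*y^2 + 4.42*y - 9.45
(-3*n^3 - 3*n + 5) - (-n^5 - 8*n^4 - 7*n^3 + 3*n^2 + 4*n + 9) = n^5 + 8*n^4 + 4*n^3 - 3*n^2 - 7*n - 4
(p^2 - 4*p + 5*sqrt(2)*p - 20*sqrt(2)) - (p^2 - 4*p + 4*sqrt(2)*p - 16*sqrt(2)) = sqrt(2)*p - 4*sqrt(2)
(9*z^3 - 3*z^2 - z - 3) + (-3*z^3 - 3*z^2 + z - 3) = 6*z^3 - 6*z^2 - 6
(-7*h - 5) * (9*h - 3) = -63*h^2 - 24*h + 15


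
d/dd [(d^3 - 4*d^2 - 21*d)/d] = 2*d - 4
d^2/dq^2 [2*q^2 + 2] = 4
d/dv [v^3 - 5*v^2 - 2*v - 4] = 3*v^2 - 10*v - 2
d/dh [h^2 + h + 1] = 2*h + 1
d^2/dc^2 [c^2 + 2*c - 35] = 2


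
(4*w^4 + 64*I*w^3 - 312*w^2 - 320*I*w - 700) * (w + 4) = 4*w^5 + 16*w^4 + 64*I*w^4 - 312*w^3 + 256*I*w^3 - 1248*w^2 - 320*I*w^2 - 700*w - 1280*I*w - 2800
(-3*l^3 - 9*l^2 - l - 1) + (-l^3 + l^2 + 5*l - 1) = -4*l^3 - 8*l^2 + 4*l - 2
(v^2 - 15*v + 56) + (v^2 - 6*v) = 2*v^2 - 21*v + 56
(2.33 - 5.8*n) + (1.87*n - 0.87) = 1.46 - 3.93*n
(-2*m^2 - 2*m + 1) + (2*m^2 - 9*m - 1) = -11*m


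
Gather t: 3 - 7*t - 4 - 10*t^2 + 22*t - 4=-10*t^2 + 15*t - 5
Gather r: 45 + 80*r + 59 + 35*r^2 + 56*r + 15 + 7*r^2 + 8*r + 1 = 42*r^2 + 144*r + 120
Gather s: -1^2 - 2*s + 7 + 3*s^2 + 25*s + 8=3*s^2 + 23*s + 14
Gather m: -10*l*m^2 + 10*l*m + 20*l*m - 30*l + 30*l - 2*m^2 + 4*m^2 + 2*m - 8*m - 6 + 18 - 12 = m^2*(2 - 10*l) + m*(30*l - 6)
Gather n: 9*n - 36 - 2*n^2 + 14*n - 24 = -2*n^2 + 23*n - 60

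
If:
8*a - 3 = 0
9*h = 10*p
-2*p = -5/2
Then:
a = 3/8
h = 25/18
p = 5/4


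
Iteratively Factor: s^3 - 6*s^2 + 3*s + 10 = (s - 5)*(s^2 - s - 2) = (s - 5)*(s - 2)*(s + 1)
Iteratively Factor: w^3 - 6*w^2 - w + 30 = (w - 5)*(w^2 - w - 6) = (w - 5)*(w - 3)*(w + 2)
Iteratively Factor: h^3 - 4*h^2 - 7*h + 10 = (h + 2)*(h^2 - 6*h + 5) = (h - 1)*(h + 2)*(h - 5)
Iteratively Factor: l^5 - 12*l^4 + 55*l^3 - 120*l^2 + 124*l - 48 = (l - 2)*(l^4 - 10*l^3 + 35*l^2 - 50*l + 24) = (l - 2)^2*(l^3 - 8*l^2 + 19*l - 12) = (l - 4)*(l - 2)^2*(l^2 - 4*l + 3) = (l - 4)*(l - 3)*(l - 2)^2*(l - 1)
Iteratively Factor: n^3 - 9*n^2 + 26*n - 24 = (n - 3)*(n^2 - 6*n + 8) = (n - 4)*(n - 3)*(n - 2)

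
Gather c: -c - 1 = -c - 1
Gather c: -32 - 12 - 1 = -45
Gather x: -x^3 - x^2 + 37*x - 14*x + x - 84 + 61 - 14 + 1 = -x^3 - x^2 + 24*x - 36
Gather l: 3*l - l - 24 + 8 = 2*l - 16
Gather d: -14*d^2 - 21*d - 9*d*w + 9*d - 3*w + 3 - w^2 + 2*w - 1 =-14*d^2 + d*(-9*w - 12) - w^2 - w + 2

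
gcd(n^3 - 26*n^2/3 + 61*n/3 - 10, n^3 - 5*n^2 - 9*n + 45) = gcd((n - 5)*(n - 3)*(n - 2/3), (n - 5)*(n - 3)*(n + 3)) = n^2 - 8*n + 15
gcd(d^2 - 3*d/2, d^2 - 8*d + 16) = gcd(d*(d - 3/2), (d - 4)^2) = 1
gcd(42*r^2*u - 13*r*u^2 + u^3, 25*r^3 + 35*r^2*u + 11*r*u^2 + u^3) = 1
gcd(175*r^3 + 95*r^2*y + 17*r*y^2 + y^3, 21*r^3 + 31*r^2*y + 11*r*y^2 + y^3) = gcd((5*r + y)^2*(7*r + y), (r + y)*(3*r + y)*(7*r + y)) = 7*r + y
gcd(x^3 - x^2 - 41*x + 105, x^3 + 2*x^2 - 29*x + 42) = x^2 + 4*x - 21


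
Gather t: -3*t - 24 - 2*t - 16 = -5*t - 40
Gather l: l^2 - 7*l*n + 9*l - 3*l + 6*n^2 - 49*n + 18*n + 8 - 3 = l^2 + l*(6 - 7*n) + 6*n^2 - 31*n + 5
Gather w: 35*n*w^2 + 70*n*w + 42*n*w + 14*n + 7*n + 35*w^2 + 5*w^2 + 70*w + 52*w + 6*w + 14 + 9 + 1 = 21*n + w^2*(35*n + 40) + w*(112*n + 128) + 24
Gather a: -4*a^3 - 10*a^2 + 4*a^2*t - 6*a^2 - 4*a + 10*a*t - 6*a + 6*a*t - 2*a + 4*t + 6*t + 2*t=-4*a^3 + a^2*(4*t - 16) + a*(16*t - 12) + 12*t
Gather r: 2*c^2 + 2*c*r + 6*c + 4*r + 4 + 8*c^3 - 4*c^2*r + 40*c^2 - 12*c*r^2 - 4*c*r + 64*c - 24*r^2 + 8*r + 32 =8*c^3 + 42*c^2 + 70*c + r^2*(-12*c - 24) + r*(-4*c^2 - 2*c + 12) + 36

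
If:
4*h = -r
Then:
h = -r/4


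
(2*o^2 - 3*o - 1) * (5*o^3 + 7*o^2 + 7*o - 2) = 10*o^5 - o^4 - 12*o^3 - 32*o^2 - o + 2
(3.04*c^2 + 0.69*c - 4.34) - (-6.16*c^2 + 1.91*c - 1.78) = 9.2*c^2 - 1.22*c - 2.56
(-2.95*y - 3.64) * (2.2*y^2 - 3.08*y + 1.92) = -6.49*y^3 + 1.078*y^2 + 5.5472*y - 6.9888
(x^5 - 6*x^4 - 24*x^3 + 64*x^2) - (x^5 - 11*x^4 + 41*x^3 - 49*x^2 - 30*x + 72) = 5*x^4 - 65*x^3 + 113*x^2 + 30*x - 72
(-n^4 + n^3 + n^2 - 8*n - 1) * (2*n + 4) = -2*n^5 - 2*n^4 + 6*n^3 - 12*n^2 - 34*n - 4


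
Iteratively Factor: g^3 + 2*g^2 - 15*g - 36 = (g + 3)*(g^2 - g - 12) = (g - 4)*(g + 3)*(g + 3)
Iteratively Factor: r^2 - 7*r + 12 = (r - 4)*(r - 3)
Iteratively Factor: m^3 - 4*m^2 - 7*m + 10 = (m + 2)*(m^2 - 6*m + 5) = (m - 1)*(m + 2)*(m - 5)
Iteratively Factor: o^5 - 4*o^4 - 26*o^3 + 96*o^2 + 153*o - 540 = (o + 3)*(o^4 - 7*o^3 - 5*o^2 + 111*o - 180) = (o - 3)*(o + 3)*(o^3 - 4*o^2 - 17*o + 60) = (o - 3)*(o + 3)*(o + 4)*(o^2 - 8*o + 15) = (o - 3)^2*(o + 3)*(o + 4)*(o - 5)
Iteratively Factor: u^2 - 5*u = (u - 5)*(u)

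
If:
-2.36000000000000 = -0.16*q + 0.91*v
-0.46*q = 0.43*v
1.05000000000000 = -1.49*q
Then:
No Solution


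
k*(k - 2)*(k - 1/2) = k^3 - 5*k^2/2 + k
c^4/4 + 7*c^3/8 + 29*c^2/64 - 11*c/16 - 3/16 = (c/4 + 1/2)*(c - 3/4)*(c + 1/4)*(c + 2)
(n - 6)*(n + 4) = n^2 - 2*n - 24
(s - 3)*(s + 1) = s^2 - 2*s - 3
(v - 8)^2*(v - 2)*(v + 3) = v^4 - 15*v^3 + 42*v^2 + 160*v - 384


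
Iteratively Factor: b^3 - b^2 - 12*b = (b + 3)*(b^2 - 4*b) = b*(b + 3)*(b - 4)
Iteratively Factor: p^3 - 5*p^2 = (p)*(p^2 - 5*p) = p^2*(p - 5)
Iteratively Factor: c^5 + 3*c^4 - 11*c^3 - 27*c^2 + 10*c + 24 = (c + 4)*(c^4 - c^3 - 7*c^2 + c + 6) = (c + 1)*(c + 4)*(c^3 - 2*c^2 - 5*c + 6) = (c + 1)*(c + 2)*(c + 4)*(c^2 - 4*c + 3) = (c - 1)*(c + 1)*(c + 2)*(c + 4)*(c - 3)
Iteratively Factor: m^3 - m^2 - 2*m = (m + 1)*(m^2 - 2*m) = (m - 2)*(m + 1)*(m)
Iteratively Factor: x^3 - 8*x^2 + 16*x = (x - 4)*(x^2 - 4*x) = (x - 4)^2*(x)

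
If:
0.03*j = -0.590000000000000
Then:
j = -19.67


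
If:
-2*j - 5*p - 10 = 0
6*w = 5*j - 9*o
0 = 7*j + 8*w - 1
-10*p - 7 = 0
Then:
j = -13/4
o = -545/144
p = -7/10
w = 95/32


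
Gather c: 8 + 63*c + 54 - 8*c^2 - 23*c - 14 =-8*c^2 + 40*c + 48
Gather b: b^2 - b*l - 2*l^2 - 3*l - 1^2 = b^2 - b*l - 2*l^2 - 3*l - 1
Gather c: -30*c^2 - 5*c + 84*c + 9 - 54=-30*c^2 + 79*c - 45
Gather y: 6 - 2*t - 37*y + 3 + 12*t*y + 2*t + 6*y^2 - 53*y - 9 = 6*y^2 + y*(12*t - 90)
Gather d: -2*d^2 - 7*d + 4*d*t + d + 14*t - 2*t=-2*d^2 + d*(4*t - 6) + 12*t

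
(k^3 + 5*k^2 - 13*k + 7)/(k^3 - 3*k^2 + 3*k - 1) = (k + 7)/(k - 1)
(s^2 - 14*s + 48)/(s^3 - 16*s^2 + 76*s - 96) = 1/(s - 2)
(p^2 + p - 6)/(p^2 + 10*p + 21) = (p - 2)/(p + 7)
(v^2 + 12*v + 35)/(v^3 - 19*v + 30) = (v + 7)/(v^2 - 5*v + 6)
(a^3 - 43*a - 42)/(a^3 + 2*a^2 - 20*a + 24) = (a^2 - 6*a - 7)/(a^2 - 4*a + 4)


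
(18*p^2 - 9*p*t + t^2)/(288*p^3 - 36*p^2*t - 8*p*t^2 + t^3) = (3*p - t)/(48*p^2 + 2*p*t - t^2)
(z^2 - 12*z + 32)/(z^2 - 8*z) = (z - 4)/z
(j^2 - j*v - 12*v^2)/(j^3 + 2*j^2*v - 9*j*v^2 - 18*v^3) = (-j + 4*v)/(-j^2 + j*v + 6*v^2)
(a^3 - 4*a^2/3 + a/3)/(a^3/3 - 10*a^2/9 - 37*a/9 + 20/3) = 3*a*(3*a^2 - 4*a + 1)/(3*a^3 - 10*a^2 - 37*a + 60)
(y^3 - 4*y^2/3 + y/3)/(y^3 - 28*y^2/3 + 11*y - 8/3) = y/(y - 8)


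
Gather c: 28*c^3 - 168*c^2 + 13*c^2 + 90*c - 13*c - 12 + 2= 28*c^3 - 155*c^2 + 77*c - 10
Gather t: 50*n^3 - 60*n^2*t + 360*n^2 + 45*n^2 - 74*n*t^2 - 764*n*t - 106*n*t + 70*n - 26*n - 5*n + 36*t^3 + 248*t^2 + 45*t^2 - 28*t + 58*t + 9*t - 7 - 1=50*n^3 + 405*n^2 + 39*n + 36*t^3 + t^2*(293 - 74*n) + t*(-60*n^2 - 870*n + 39) - 8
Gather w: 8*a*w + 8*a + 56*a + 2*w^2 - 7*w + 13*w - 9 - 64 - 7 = 64*a + 2*w^2 + w*(8*a + 6) - 80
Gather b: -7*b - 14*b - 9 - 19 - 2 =-21*b - 30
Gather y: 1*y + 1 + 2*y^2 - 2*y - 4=2*y^2 - y - 3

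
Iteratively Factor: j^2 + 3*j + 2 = (j + 1)*(j + 2)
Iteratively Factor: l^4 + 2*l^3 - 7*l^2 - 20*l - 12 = (l + 2)*(l^3 - 7*l - 6) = (l - 3)*(l + 2)*(l^2 + 3*l + 2) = (l - 3)*(l + 2)^2*(l + 1)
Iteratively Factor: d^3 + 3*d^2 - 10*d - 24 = (d + 2)*(d^2 + d - 12) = (d - 3)*(d + 2)*(d + 4)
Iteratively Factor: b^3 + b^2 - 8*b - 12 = (b - 3)*(b^2 + 4*b + 4) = (b - 3)*(b + 2)*(b + 2)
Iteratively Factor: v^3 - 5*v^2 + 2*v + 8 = (v - 2)*(v^2 - 3*v - 4) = (v - 4)*(v - 2)*(v + 1)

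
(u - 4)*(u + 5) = u^2 + u - 20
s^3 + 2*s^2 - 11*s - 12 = (s - 3)*(s + 1)*(s + 4)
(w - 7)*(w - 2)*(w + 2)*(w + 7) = w^4 - 53*w^2 + 196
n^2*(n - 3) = n^3 - 3*n^2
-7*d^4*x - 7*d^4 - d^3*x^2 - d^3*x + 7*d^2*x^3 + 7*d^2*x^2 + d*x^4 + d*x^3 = (-d + x)*(d + x)*(7*d + x)*(d*x + d)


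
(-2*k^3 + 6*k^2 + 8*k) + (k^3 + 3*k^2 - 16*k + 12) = -k^3 + 9*k^2 - 8*k + 12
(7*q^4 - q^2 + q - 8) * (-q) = -7*q^5 + q^3 - q^2 + 8*q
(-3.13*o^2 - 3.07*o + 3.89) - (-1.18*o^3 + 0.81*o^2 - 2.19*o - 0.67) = 1.18*o^3 - 3.94*o^2 - 0.88*o + 4.56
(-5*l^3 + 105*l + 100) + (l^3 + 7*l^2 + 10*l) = -4*l^3 + 7*l^2 + 115*l + 100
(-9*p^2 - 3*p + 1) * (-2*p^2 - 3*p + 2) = 18*p^4 + 33*p^3 - 11*p^2 - 9*p + 2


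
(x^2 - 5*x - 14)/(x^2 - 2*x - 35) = (x + 2)/(x + 5)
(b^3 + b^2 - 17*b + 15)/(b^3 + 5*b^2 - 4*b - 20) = (b^2 - 4*b + 3)/(b^2 - 4)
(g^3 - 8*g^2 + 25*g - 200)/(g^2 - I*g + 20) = (g^2 + g*(-8 + 5*I) - 40*I)/(g + 4*I)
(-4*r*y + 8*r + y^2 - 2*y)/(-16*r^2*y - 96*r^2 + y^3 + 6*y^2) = (y - 2)/(4*r*y + 24*r + y^2 + 6*y)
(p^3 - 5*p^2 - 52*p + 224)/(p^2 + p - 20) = (p^2 - p - 56)/(p + 5)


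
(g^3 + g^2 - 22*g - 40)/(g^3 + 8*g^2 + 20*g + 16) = (g - 5)/(g + 2)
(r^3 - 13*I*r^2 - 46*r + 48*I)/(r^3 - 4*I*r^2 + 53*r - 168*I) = (r - 2*I)/(r + 7*I)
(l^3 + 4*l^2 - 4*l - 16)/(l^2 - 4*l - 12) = (l^2 + 2*l - 8)/(l - 6)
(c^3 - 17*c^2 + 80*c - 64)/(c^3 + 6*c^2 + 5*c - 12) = (c^2 - 16*c + 64)/(c^2 + 7*c + 12)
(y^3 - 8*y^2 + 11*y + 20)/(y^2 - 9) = (y^3 - 8*y^2 + 11*y + 20)/(y^2 - 9)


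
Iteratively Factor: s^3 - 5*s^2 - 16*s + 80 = (s - 4)*(s^2 - s - 20) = (s - 5)*(s - 4)*(s + 4)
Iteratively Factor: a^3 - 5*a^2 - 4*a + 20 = (a - 5)*(a^2 - 4) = (a - 5)*(a + 2)*(a - 2)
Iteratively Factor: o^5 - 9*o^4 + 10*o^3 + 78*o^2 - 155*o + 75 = (o - 5)*(o^4 - 4*o^3 - 10*o^2 + 28*o - 15) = (o - 5)*(o - 1)*(o^3 - 3*o^2 - 13*o + 15) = (o - 5)*(o - 1)^2*(o^2 - 2*o - 15) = (o - 5)*(o - 1)^2*(o + 3)*(o - 5)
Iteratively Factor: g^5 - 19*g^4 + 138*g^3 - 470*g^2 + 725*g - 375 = (g - 5)*(g^4 - 14*g^3 + 68*g^2 - 130*g + 75) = (g - 5)^2*(g^3 - 9*g^2 + 23*g - 15) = (g - 5)^2*(g - 3)*(g^2 - 6*g + 5) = (g - 5)^3*(g - 3)*(g - 1)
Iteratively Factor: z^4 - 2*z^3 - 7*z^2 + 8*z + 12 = (z - 2)*(z^3 - 7*z - 6) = (z - 3)*(z - 2)*(z^2 + 3*z + 2) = (z - 3)*(z - 2)*(z + 1)*(z + 2)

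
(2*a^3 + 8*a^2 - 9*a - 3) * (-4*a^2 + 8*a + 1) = -8*a^5 - 16*a^4 + 102*a^3 - 52*a^2 - 33*a - 3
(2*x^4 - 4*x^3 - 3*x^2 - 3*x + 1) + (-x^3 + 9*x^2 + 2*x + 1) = 2*x^4 - 5*x^3 + 6*x^2 - x + 2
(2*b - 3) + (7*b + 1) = 9*b - 2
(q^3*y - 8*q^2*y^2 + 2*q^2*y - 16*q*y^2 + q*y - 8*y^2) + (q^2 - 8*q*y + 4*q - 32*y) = q^3*y - 8*q^2*y^2 + 2*q^2*y + q^2 - 16*q*y^2 - 7*q*y + 4*q - 8*y^2 - 32*y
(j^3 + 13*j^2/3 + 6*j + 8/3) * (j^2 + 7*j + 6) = j^5 + 34*j^4/3 + 127*j^3/3 + 212*j^2/3 + 164*j/3 + 16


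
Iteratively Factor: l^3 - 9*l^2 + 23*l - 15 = (l - 1)*(l^2 - 8*l + 15) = (l - 5)*(l - 1)*(l - 3)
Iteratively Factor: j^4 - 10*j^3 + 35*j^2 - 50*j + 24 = (j - 4)*(j^3 - 6*j^2 + 11*j - 6) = (j - 4)*(j - 3)*(j^2 - 3*j + 2) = (j - 4)*(j - 3)*(j - 1)*(j - 2)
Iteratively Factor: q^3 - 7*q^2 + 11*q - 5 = (q - 5)*(q^2 - 2*q + 1) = (q - 5)*(q - 1)*(q - 1)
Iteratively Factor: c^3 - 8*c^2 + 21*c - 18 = (c - 3)*(c^2 - 5*c + 6) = (c - 3)*(c - 2)*(c - 3)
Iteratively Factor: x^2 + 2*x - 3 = (x + 3)*(x - 1)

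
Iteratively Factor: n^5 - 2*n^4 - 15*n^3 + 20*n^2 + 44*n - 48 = (n - 4)*(n^4 + 2*n^3 - 7*n^2 - 8*n + 12) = (n - 4)*(n + 2)*(n^3 - 7*n + 6) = (n - 4)*(n - 2)*(n + 2)*(n^2 + 2*n - 3) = (n - 4)*(n - 2)*(n - 1)*(n + 2)*(n + 3)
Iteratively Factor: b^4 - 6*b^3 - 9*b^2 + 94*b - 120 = (b - 2)*(b^3 - 4*b^2 - 17*b + 60) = (b - 3)*(b - 2)*(b^2 - b - 20) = (b - 5)*(b - 3)*(b - 2)*(b + 4)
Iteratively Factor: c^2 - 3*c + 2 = (c - 2)*(c - 1)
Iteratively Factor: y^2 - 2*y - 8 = (y + 2)*(y - 4)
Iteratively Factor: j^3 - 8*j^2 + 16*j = (j)*(j^2 - 8*j + 16) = j*(j - 4)*(j - 4)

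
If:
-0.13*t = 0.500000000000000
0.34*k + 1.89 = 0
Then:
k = -5.56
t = -3.85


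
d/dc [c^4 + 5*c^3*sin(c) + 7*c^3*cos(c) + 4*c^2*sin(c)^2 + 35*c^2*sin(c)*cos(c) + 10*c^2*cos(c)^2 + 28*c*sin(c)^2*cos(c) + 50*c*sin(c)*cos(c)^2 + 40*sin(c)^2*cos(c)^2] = -7*c^3*sin(c) + 5*c^3*cos(c) + 4*c^3 + 15*c^2*sin(c) - 6*c^2*sin(2*c) + 21*c^2*cos(c) + 35*c^2*cos(2*c) - 7*c*sin(c) + 35*c*sin(2*c) + 21*c*sin(3*c) + 25*c*cos(c)/2 + 6*c*cos(2*c) + 75*c*cos(3*c)/2 + 14*c + 25*sin(c)/2 + 25*sin(3*c)/2 + 20*sin(4*c) + 7*cos(c) - 7*cos(3*c)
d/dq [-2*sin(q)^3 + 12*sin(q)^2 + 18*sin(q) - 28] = 6*(4*sin(q) + cos(q)^2 + 2)*cos(q)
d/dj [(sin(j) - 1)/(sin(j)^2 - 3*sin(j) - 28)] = (2*sin(j) + cos(j)^2 - 32)*cos(j)/((sin(j) - 7)^2*(sin(j) + 4)^2)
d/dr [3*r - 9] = 3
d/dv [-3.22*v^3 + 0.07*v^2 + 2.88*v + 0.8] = -9.66*v^2 + 0.14*v + 2.88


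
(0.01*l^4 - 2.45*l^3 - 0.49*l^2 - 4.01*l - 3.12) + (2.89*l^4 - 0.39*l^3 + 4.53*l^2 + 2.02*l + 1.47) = 2.9*l^4 - 2.84*l^3 + 4.04*l^2 - 1.99*l - 1.65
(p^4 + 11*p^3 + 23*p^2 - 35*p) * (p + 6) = p^5 + 17*p^4 + 89*p^3 + 103*p^2 - 210*p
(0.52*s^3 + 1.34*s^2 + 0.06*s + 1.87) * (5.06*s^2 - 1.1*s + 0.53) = 2.6312*s^5 + 6.2084*s^4 - 0.8948*s^3 + 10.1064*s^2 - 2.0252*s + 0.9911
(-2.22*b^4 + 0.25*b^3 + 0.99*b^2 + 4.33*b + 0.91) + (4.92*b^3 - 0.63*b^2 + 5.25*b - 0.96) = -2.22*b^4 + 5.17*b^3 + 0.36*b^2 + 9.58*b - 0.0499999999999999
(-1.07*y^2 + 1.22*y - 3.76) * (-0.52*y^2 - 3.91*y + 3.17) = 0.5564*y^4 + 3.5493*y^3 - 6.2069*y^2 + 18.569*y - 11.9192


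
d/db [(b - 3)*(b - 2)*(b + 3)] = 3*b^2 - 4*b - 9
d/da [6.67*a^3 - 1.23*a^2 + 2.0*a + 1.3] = 20.01*a^2 - 2.46*a + 2.0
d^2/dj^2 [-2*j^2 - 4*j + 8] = -4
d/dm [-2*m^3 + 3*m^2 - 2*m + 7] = -6*m^2 + 6*m - 2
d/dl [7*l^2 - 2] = 14*l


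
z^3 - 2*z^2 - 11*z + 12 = (z - 4)*(z - 1)*(z + 3)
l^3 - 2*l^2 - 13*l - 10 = (l - 5)*(l + 1)*(l + 2)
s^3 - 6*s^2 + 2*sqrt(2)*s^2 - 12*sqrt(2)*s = s*(s - 6)*(s + 2*sqrt(2))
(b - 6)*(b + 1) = b^2 - 5*b - 6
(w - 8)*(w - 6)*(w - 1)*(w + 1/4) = w^4 - 59*w^3/4 + 233*w^2/4 - 65*w/2 - 12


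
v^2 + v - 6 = (v - 2)*(v + 3)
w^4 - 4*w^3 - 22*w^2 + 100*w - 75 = (w - 5)*(w - 3)*(w - 1)*(w + 5)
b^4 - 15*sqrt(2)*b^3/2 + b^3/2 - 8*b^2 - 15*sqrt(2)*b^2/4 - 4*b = b*(b + 1/2)*(b - 8*sqrt(2))*(b + sqrt(2)/2)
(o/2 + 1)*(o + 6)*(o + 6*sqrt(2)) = o^3/2 + 4*o^2 + 3*sqrt(2)*o^2 + 6*o + 24*sqrt(2)*o + 36*sqrt(2)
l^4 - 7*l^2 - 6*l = l*(l - 3)*(l + 1)*(l + 2)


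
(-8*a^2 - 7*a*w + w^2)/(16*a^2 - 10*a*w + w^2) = (a + w)/(-2*a + w)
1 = 1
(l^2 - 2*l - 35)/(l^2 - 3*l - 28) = (l + 5)/(l + 4)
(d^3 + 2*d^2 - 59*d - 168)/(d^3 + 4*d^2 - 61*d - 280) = (d + 3)/(d + 5)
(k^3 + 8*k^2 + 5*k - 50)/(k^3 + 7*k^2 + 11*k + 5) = (k^2 + 3*k - 10)/(k^2 + 2*k + 1)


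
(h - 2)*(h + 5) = h^2 + 3*h - 10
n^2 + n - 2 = (n - 1)*(n + 2)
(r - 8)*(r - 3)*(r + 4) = r^3 - 7*r^2 - 20*r + 96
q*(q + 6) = q^2 + 6*q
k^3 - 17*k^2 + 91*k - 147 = (k - 7)^2*(k - 3)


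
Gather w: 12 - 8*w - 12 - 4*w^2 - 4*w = -4*w^2 - 12*w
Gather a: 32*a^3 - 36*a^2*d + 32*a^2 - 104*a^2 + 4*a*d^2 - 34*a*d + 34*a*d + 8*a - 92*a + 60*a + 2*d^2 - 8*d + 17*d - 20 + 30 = 32*a^3 + a^2*(-36*d - 72) + a*(4*d^2 - 24) + 2*d^2 + 9*d + 10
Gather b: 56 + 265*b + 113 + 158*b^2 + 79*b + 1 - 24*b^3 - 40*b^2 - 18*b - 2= -24*b^3 + 118*b^2 + 326*b + 168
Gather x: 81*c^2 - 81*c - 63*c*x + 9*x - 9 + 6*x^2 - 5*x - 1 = 81*c^2 - 81*c + 6*x^2 + x*(4 - 63*c) - 10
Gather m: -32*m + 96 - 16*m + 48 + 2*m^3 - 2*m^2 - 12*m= 2*m^3 - 2*m^2 - 60*m + 144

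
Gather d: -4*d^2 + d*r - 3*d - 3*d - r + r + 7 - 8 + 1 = -4*d^2 + d*(r - 6)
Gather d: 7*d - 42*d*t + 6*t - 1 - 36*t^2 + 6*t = d*(7 - 42*t) - 36*t^2 + 12*t - 1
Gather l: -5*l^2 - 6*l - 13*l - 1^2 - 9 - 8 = -5*l^2 - 19*l - 18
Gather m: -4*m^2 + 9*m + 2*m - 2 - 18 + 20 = -4*m^2 + 11*m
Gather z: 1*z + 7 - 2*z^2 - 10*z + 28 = -2*z^2 - 9*z + 35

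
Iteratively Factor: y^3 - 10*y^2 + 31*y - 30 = (y - 2)*(y^2 - 8*y + 15) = (y - 3)*(y - 2)*(y - 5)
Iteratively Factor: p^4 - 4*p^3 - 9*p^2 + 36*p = (p - 3)*(p^3 - p^2 - 12*p) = (p - 3)*(p + 3)*(p^2 - 4*p) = p*(p - 3)*(p + 3)*(p - 4)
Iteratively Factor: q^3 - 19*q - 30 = (q + 2)*(q^2 - 2*q - 15) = (q - 5)*(q + 2)*(q + 3)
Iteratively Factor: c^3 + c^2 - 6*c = (c + 3)*(c^2 - 2*c) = c*(c + 3)*(c - 2)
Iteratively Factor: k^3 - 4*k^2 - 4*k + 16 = (k - 4)*(k^2 - 4) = (k - 4)*(k - 2)*(k + 2)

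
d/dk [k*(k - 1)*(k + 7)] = 3*k^2 + 12*k - 7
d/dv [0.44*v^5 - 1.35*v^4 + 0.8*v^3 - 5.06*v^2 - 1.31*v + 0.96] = 2.2*v^4 - 5.4*v^3 + 2.4*v^2 - 10.12*v - 1.31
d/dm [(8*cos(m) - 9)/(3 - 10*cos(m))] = 66*sin(m)/(10*cos(m) - 3)^2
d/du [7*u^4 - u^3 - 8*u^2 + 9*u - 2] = 28*u^3 - 3*u^2 - 16*u + 9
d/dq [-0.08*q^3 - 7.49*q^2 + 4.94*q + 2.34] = -0.24*q^2 - 14.98*q + 4.94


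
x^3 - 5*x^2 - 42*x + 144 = (x - 8)*(x - 3)*(x + 6)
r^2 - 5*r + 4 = (r - 4)*(r - 1)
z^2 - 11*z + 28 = (z - 7)*(z - 4)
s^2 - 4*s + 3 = (s - 3)*(s - 1)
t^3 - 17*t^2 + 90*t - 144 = (t - 8)*(t - 6)*(t - 3)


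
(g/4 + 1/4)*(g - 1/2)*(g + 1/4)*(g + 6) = g^4/4 + 27*g^3/16 + 33*g^2/32 - 19*g/32 - 3/16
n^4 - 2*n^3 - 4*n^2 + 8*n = n*(n - 2)^2*(n + 2)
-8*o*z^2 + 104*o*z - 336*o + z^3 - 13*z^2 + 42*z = (-8*o + z)*(z - 7)*(z - 6)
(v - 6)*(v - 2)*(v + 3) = v^3 - 5*v^2 - 12*v + 36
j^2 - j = j*(j - 1)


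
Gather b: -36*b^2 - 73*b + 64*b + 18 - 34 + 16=-36*b^2 - 9*b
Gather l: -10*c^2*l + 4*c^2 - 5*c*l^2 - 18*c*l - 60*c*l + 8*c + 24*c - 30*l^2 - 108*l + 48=4*c^2 + 32*c + l^2*(-5*c - 30) + l*(-10*c^2 - 78*c - 108) + 48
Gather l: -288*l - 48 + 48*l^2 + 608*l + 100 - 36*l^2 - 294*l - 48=12*l^2 + 26*l + 4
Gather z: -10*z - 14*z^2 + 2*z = -14*z^2 - 8*z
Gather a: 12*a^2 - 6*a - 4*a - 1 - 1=12*a^2 - 10*a - 2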